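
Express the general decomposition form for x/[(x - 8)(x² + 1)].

Linear + irreducible quadratic: A/(x - 8) + (Bx + C)/(x² + 1)


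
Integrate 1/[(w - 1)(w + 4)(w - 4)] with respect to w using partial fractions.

Cover-up: α = -1/15, β = 1/40, γ = 1/24. Decomposition: (-1/15)/(w - 1) + (1/40)/(w + 4) + (1/24)/(w - 4). Integrate each term: (-1/15) ln|(w - 1)| + (1/40) ln|(w + 4)| + (1/24) ln|(w - 4)| + C


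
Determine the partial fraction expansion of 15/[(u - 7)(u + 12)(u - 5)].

Using cover-up method: A = 15/38, B = 15/323, C = -15/34
Result: (15/38)/(u - 7) + (15/323)/(u + 12) - (15/34)/(u - 5)


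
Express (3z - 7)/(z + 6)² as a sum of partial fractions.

(3z - 7) = A(z + 6) + B. At z = -6: B = 3·(-6) - 7 = -25. Coeff of z: A = 3
Result: 3/(z + 6) - 25/(z + 6)²


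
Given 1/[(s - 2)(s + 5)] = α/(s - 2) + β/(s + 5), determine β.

Cover-up at s = -5: β = 1/(-5 - 2) = -1/7


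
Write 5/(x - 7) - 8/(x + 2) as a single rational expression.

Common denominator (x - 7)(x + 2). Numerator: 5(x + 2) - 8(x - 7) = (5x + 10) - (8x - 56) = -3x + 66
Result: (-3x + 66)/[(x - 7)(x + 2)]


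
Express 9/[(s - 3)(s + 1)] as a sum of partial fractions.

9/(s - 3)(s + 1) = P/(s - 3) + Q/(s + 1). P = 9/(3 + 1) = 9/4, Q = 9/(-1 - 3) = -9/4
Result: (9/4)/(s - 3) - (9/4)/(s + 1)


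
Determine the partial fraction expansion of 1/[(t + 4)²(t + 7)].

Cover-up at t=-7: C = 1/(-7 + 4)² = 1/9. Cover-up at t=-4: B = 1/(-4 + 7) = 1/3. Comparing t² coeff: A = -C = -1/9
Result: (-1/9)/(t + 4) + (1/3)/(t + 4)² + (1/9)/(t + 7)


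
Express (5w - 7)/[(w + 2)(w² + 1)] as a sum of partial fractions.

At w=-2: α = (5·(-2) - 7)/((-2)² + 1) = -17/5. β = -α = 17/5, γ = 5 - (-2)·α = -9/5
Result: (-17/5)/(w + 2) + ((17/5)w - 9/5)/(w² + 1)


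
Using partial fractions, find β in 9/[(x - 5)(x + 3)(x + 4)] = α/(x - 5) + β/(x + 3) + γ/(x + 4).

Cover-up at x = -3: β = 9/[(-3 - 5)(-3 + 4)] = 9/[(-8)(1)] = -9/8


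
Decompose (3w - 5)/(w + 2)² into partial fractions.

(3w - 5) = P(w + 2) + Q. At w = -2: Q = 3·(-2) - 5 = -11. Coeff of w: P = 3
Result: 3/(w + 2) - 11/(w + 2)²


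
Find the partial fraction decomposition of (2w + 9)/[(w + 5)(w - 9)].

At w=-5: α = (2·(-5) + 9)/(-5 - 9) = 1/14. At w=9: β = (2·9 + 9)/(9 + 5) = 27/14
Result: (1/14)/(w + 5) + (27/14)/(w - 9)


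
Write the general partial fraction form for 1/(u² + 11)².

Repeated quadratic factor: (Pu + Q)/(u² + 11) + (Ru + S)/(u² + 11)²


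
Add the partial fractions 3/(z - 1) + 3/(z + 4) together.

Common denominator (z - 1)(z + 4). Numerator: 3(z + 4) + 3(z - 1) = (3z + 12) + (3z - 3) = 6z + 9
Result: (6z + 9)/[(z - 1)(z + 4)]


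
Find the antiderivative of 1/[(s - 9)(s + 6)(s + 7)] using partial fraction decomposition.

Cover-up: P = 1/240, Q = -1/15, R = 1/16. Decomposition: (1/240)/(s - 9) - (1/15)/(s + 6) + (1/16)/(s + 7). Integrate each term: (1/240) ln|(s - 9)| - (1/15) ln|(s + 6)| + (1/16) ln|(s + 7)| + C


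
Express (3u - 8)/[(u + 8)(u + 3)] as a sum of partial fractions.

At u=-8: A = (3·(-8) - 8)/(-8 + 3) = 32/5. At u=-3: B = (3·(-3) - 8)/(-3 + 8) = -17/5
Result: (32/5)/(u + 8) - (17/5)/(u + 3)


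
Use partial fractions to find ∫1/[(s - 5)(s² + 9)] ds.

Cover-up at s=5: A = 1/(5²+9) = 1/34. Coeff matching: B = -1/34, C = -5/34. Decomposition: (1/34)/(s - 5) - ((1/34)s + 5/34)/(s² + 9). Integrate: linear → ln, quadratic → (1/2)ln + arctan: (1/34) ln|(s - 5)| - (1/68) ln(s² + 9) - (5/102) arctan(s/3) + C


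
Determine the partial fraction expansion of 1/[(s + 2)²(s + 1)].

Cover-up at s=-1: γ = 1/(-1 + 2)² = 1. Cover-up at s=-2: β = 1/(-2 + 1) = -1. Comparing s² coeff: α = -γ = -1
Result: -1/(s + 2) - 1/(s + 2)² + 1/(s + 1)


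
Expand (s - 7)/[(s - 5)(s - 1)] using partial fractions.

At s=5: P = (1·5 - 7)/(5 - 1) = -1/2. At s=1: Q = (1·1 - 7)/(1 - 5) = 3/2
Result: (-1/2)/(s - 5) + (3/2)/(s - 1)


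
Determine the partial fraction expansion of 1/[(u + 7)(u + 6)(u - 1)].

Using cover-up method: A = 1/8, B = -1/7, C = 1/56
Result: (1/8)/(u + 7) - (1/7)/(u + 6) + (1/56)/(u - 1)


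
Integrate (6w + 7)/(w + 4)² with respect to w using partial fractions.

Decompose: P = 6, Q = 6·(-4) + 7 = -17, so (6w + 7)/(w + 4)² = 6/(w + 4) - 17/(w + 4)². Integrate: ∫ P/(w + 4) dw = 6 ln|(w + 4)|; ∫ Q/(w + 4)² dw = 17/(w + 4). Sum: 6 ln|(w + 4)| + 17/(w + 4) + C


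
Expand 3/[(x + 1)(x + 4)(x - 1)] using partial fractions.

Using cover-up method: α = -1/2, β = 1/5, γ = 3/10
Result: (-1/2)/(x + 1) + (1/5)/(x + 4) + (3/10)/(x - 1)


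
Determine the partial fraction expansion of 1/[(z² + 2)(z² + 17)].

Coefficient matching gives α = γ = 0, β = 1/(17-2) = 1/15, δ = -β = -1/15
Result: (1/15)/(z² + 2) - (1/15)/(z² + 17)


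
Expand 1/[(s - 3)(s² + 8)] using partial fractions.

Cover-up at s = 3: P = 1/(3² + 8) = 1/17. Then Q = -P = -1/17, R = -P·(0 + 3) = -3/17
Result: (1/17)/(s - 3) - ((1/17)s + 3/17)/(s² + 8)


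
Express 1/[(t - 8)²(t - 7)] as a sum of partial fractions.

Cover-up at t=7: C = 1/(7 - 8)² = 1. Cover-up at t=8: B = 1/(8 - 7) = 1. Comparing t² coeff: A = -C = -1
Result: -1/(t - 8) + 1/(t - 8)² + 1/(t - 7)


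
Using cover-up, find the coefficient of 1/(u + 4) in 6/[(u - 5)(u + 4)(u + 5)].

Cover (u + 4), set u=-4: 6/[(-4 - 5)(-4 + 5)] = -2/3


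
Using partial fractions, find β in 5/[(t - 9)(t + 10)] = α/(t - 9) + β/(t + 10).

Cover-up at t = -10: β = 5/(-10 - 9) = -5/19


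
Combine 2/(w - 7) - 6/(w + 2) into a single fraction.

Common denominator (w - 7)(w + 2). Numerator: 2(w + 2) - 6(w - 7) = (2w + 4) - (6w - 42) = -4w + 46
Result: (-4w + 46)/[(w - 7)(w + 2)]


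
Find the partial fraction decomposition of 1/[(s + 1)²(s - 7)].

Cover-up at s=7: R = 1/(7 + 1)² = 1/64. Cover-up at s=-1: Q = 1/(-1 - 7) = -1/8. Comparing s² coeff: P = -R = -1/64
Result: (-1/64)/(s + 1) - (1/8)/(s + 1)² + (1/64)/(s - 7)


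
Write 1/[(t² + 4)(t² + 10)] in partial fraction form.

Coefficient matching gives α = γ = 0, β = 1/(10-4) = 1/6, δ = -β = -1/6
Result: (1/6)/(t² + 4) - (1/6)/(t² + 10)


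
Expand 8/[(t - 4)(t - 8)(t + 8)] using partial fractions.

Using cover-up method: P = -1/6, Q = 1/8, R = 1/24
Result: (-1/6)/(t - 4) + (1/8)/(t - 8) + (1/24)/(t + 8)


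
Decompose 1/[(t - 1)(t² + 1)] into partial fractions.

Cover-up at t = 1: A = 1/(1² + 1) = 1/2. Then B = -A = -1/2, C = -A·(0 + 1) = -1/2
Result: (1/2)/(t - 1) - ((1/2)t + 1/2)/(t² + 1)


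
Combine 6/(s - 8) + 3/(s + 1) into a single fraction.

Common denominator (s - 8)(s + 1). Numerator: 6(s + 1) + 3(s - 8) = (6s + 6) + (3s - 24) = 9s - 18
Result: (9s - 18)/[(s - 8)(s + 1)]


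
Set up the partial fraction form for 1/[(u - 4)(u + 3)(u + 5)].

Three distinct linear factors: P/(u - 4) + Q/(u + 3) + R/(u + 5)


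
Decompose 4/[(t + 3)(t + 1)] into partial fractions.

4/(t + 3)(t + 1) = α/(t + 3) + β/(t + 1). α = 4/(-3 + 1) = -2, β = 4/(-1 + 3) = 2
Result: -2/(t + 3) + 2/(t + 1)


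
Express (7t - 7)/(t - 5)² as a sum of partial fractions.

(7t - 7) = A(t - 5) + B. At t = 5: B = 7·5 - 7 = 28. Coeff of t: A = 7
Result: 7/(t - 5) + 28/(t - 5)²


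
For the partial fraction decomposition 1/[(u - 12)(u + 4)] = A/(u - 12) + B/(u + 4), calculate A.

Cover-up at u = 12: A = 1/(12 + 4) = 1/16


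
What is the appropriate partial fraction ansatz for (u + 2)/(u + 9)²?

Repeated linear factor: P/(u + 9) + Q/(u + 9)²


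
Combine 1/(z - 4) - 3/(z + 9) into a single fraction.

Common denominator (z - 4)(z + 9). Numerator: 1(z + 9) - 3(z - 4) = (z + 9) - (3z - 12) = -2z + 21
Result: (-2z + 21)/[(z - 4)(z + 9)]


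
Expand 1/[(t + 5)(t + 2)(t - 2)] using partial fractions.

Using cover-up method: P = 1/21, Q = -1/12, R = 1/28
Result: (1/21)/(t + 5) - (1/12)/(t + 2) + (1/28)/(t - 2)


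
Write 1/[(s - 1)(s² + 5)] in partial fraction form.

Cover-up at s = 1: α = 1/(1² + 5) = 1/6. Then β = -α = -1/6, γ = -α·(0 + 1) = -1/6
Result: (1/6)/(s - 1) - ((1/6)s + 1/6)/(s² + 5)


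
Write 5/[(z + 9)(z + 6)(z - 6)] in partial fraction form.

Using cover-up method: A = 1/9, B = -5/36, C = 1/36
Result: (1/9)/(z + 9) - (5/36)/(z + 6) + (1/36)/(z - 6)


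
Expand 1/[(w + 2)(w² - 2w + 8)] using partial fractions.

Cover-up at w = -2: α = 1/((-2)² - 2·(-2) + 8) = 1/16. Then β = -α = -1/16, γ = -α·(-2 - 2) = 1/4
Result: (1/16)/(w + 2) - ((1/16)w - 1/4)/(w² - 2w + 8)


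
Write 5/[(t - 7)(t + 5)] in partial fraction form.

5/(t - 7)(t + 5) = α/(t - 7) + β/(t + 5). α = 5/(7 + 5) = 5/12, β = 5/(-5 - 7) = -5/12
Result: (5/12)/(t - 7) - (5/12)/(t + 5)


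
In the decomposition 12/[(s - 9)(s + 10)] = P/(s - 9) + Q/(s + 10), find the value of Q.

Cover-up at s = -10: Q = 12/(-10 - 9) = -12/19


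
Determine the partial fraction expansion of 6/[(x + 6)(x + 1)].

6/(x + 6)(x + 1) = A/(x + 6) + B/(x + 1). A = 6/(-6 + 1) = -6/5, B = 6/(-1 + 6) = 6/5
Result: (-6/5)/(x + 6) + (6/5)/(x + 1)


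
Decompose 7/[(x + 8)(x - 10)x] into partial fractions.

Using cover-up method: A = 7/144, B = 7/180, C = -7/80
Result: (7/144)/(x + 8) + (7/180)/(x - 10) - (7/80)/x


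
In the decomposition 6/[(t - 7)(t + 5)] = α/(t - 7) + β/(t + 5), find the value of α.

Cover-up at t = 7: α = 6/(7 + 5) = 6/12 = 1/2


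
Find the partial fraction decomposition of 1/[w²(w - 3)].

Cover-up at w=3: γ = 1/(3 - 0)² = 1/9. Cover-up at w=0: β = 1/(0 - 3) = -1/3. Comparing w² coeff: α = -γ = -1/9
Result: (-1/9)/w - (1/3)/w² + (1/9)/(w - 3)


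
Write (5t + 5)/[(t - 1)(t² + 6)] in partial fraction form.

At t=1: P = (5·1 + 5)/(1² + 6) = 10/7. Q = -P = -10/7, R = 5 - 1·P = 25/7
Result: (10/7)/(t - 1) - ((10/7)t - 25/7)/(t² + 6)


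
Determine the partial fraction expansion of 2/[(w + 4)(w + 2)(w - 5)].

Using cover-up method: A = 1/9, B = -1/7, C = 2/63
Result: (1/9)/(w + 4) - (1/7)/(w + 2) + (2/63)/(w - 5)


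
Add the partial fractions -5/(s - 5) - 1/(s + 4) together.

Common denominator (s - 5)(s + 4). Numerator: -5(s + 4) - 1(s - 5) = (-5s - 20) - (s - 5) = -6s - 15
Result: (-6s - 15)/[(s - 5)(s + 4)]


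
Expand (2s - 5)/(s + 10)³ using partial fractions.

(2s - 5) = α(s + 10)² + β(s + 10) + γ. At s = -10: γ = 2·(-10) - 5 = -25. Coefficients: α = 0, β = 2
Result: 2/(s + 10)² - 25/(s + 10)³


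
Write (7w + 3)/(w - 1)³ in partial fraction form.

(7w + 3) = α(w - 1)² + β(w - 1) + γ. At w = 1: γ = 7·1 + 3 = 10. Coefficients: α = 0, β = 7
Result: 7/(w - 1)² + 10/(w - 1)³


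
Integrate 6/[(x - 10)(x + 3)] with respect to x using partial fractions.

Decompose: 6/[(x - 10)(x + 3)] = (6/13)/(x - 10) - (6/13)/(x + 3). Integrate each term: (6/13) ln|(x - 10)| - (6/13) ln|(x + 3)| + C


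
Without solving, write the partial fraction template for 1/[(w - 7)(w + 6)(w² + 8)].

Two linear + quadratic: α/(w - 7) + β/(w + 6) + (γw + δ)/(w² + 8)


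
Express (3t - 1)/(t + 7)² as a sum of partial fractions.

(3t - 1) = P(t + 7) + Q. At t = -7: Q = 3·(-7) - 1 = -22. Coeff of t: P = 3
Result: 3/(t + 7) - 22/(t + 7)²


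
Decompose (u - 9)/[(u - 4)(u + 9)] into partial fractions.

At u=4: A = (1·4 - 9)/(4 + 9) = -5/13. At u=-9: B = (1·(-9) - 9)/(-9 - 4) = 18/13
Result: (-5/13)/(u - 4) + (18/13)/(u + 9)


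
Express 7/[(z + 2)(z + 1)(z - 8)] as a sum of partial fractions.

Using cover-up method: α = 7/10, β = -7/9, γ = 7/90
Result: (7/10)/(z + 2) - (7/9)/(z + 1) + (7/90)/(z - 8)


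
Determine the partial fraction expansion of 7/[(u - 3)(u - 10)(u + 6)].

Using cover-up method: P = -1/9, Q = 1/16, R = 7/144
Result: (-1/9)/(u - 3) + (1/16)/(u - 10) + (7/144)/(u + 6)


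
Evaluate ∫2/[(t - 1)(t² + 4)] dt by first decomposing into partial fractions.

Cover-up at t=1: α = 2/(1²+4) = 2/5. Coeff matching: β = -2/5, γ = -2/5. Decomposition: (2/5)/(t - 1) - ((2/5)t + 2/5)/(t² + 4). Integrate: linear → ln, quadratic → (1/2)ln + arctan: (2/5) ln|(t - 1)| - (1/5) ln(t² + 4) - (1/5) arctan(t/2) + C


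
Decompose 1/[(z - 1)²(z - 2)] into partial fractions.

Cover-up at z=2: γ = 1/(2 - 1)² = 1. Cover-up at z=1: β = 1/(1 - 2) = -1. Comparing z² coeff: α = -γ = -1
Result: -1/(z - 1) - 1/(z - 1)² + 1/(z - 2)


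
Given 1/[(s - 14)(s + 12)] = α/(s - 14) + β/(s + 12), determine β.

Cover-up at s = -12: β = 1/(-12 - 14) = -1/26


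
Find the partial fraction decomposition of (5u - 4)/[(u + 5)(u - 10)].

At u=-5: α = (5·(-5) - 4)/(-5 - 10) = 29/15. At u=10: β = (5·10 - 4)/(10 + 5) = 46/15
Result: (29/15)/(u + 5) + (46/15)/(u - 10)


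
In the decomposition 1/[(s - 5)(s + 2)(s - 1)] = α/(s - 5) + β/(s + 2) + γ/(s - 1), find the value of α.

Cover-up at s = 5: α = 1/[(5 + 2)(5 - 1)] = 1/[(7)(4)] = 1/28


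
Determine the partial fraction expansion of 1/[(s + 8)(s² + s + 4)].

Cover-up at s = -8: P = 1/((-8)² + 1·(-8) + 4) = 1/60. Then Q = -P = -1/60, R = -P·(1 - 8) = 7/60
Result: (1/60)/(s + 8) - ((1/60)s - 7/60)/(s² + s + 4)


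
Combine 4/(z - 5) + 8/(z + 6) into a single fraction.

Common denominator (z - 5)(z + 6). Numerator: 4(z + 6) + 8(z - 5) = (4z + 24) + (8z - 40) = 12z - 16
Result: (12z - 16)/[(z - 5)(z + 6)]


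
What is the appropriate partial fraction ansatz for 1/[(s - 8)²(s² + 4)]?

Repeated linear + quadratic: α/(s - 8) + β/(s - 8)² + (γs + δ)/(s² + 4)


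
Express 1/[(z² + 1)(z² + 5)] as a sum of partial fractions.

Coefficient matching gives A = C = 0, B = 1/(5-1) = 1/4, D = -B = -1/4
Result: (1/4)/(z² + 1) - (1/4)/(z² + 5)


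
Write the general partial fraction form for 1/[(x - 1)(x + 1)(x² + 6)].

Two linear + quadratic: A/(x - 1) + B/(x + 1) + (Cx + D)/(x² + 6)


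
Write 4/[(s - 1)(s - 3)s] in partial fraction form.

Using cover-up method: α = -2, β = 2/3, γ = 4/3
Result: -2/(s - 1) + (2/3)/(s - 3) + (4/3)/s


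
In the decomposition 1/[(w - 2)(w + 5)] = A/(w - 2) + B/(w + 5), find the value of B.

Cover-up at w = -5: B = 1/(-5 - 2) = -1/7


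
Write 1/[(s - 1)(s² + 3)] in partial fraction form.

Cover-up at s = 1: α = 1/(1² + 3) = 1/4. Then β = -α = -1/4, γ = -α·(0 + 1) = -1/4
Result: (1/4)/(s - 1) - ((1/4)s + 1/4)/(s² + 3)


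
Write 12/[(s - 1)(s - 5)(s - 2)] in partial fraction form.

Using cover-up method: α = 3, β = 1, γ = -4
Result: 3/(s - 1) + 1/(s - 5) - 4/(s - 2)


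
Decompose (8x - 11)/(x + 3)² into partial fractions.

(8x - 11) = α(x + 3) + β. At x = -3: β = 8·(-3) - 11 = -35. Coeff of x: α = 8
Result: 8/(x + 3) - 35/(x + 3)²


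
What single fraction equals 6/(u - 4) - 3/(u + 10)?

Common denominator (u - 4)(u + 10). Numerator: 6(u + 10) - 3(u - 4) = (6u + 60) - (3u - 12) = 3u + 72
Result: (3u + 72)/[(u - 4)(u + 10)]


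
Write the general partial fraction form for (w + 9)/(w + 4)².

Repeated linear factor: A/(w + 4) + B/(w + 4)²


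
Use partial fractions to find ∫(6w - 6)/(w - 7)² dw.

Decompose: A = 6, B = 6·7 - 6 = 36, so (6w - 6)/(w - 7)² = 6/(w - 7) + 36/(w - 7)². Integrate: ∫ A/(w - 7) dw = 6 ln|(w - 7)|; ∫ B/(w - 7)² dw = -36/(w - 7). Sum: 6 ln|(w - 7)| - 36/(w - 7) + C


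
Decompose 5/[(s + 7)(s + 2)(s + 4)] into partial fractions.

Using cover-up method: P = 1/3, Q = 1/2, R = -5/6
Result: (1/3)/(s + 7) + (1/2)/(s + 2) - (5/6)/(s + 4)


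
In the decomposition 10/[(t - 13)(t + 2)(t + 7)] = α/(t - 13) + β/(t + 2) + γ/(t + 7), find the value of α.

Cover-up at t = 13: α = 10/[(13 + 2)(13 + 7)] = 10/[(15)(20)] = 10/300 = 1/30


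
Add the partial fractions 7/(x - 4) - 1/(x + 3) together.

Common denominator (x - 4)(x + 3). Numerator: 7(x + 3) - 1(x - 4) = (7x + 21) - (x - 4) = 6x + 25
Result: (6x + 25)/[(x - 4)(x + 3)]


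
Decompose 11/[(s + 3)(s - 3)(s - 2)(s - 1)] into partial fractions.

Using Heaviside cover-up: (-11/120)/(s + 3) + (11/12)/(s - 3) - (11/5)/(s - 2) + (11/8)/(s - 1)


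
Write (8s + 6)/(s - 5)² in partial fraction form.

(8s + 6) = A(s - 5) + B. At s = 5: B = 8·5 + 6 = 46. Coeff of s: A = 8
Result: 8/(s - 5) + 46/(s - 5)²


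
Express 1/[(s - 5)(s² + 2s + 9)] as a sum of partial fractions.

Cover-up at s = 5: P = 1/(5² + 2·5 + 9) = 1/44. Then Q = -P = -1/44, R = -P·(2 + 5) = -7/44
Result: (1/44)/(s - 5) - ((1/44)s + 7/44)/(s² + 2s + 9)


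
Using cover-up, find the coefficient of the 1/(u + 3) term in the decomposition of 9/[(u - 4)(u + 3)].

Cover (u + 3), set u=-3: 9/((u - 4) at u=-3) = 9/(-7) = -9/7


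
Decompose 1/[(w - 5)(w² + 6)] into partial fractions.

Cover-up at w = 5: A = 1/(5² + 6) = 1/31. Then B = -A = -1/31, C = -A·(0 + 5) = -5/31
Result: (1/31)/(w - 5) - ((1/31)w + 5/31)/(w² + 6)


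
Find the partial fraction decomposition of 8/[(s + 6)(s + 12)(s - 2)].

Using cover-up method: α = -1/6, β = 2/21, γ = 1/14
Result: (-1/6)/(s + 6) + (2/21)/(s + 12) + (1/14)/(s - 2)


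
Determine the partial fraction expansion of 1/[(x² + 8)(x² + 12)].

Coefficient matching gives A = C = 0, B = 1/(12-8) = 1/4, D = -B = -1/4
Result: (1/4)/(x² + 8) - (1/4)/(x² + 12)


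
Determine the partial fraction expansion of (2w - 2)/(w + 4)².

(2w - 2) = P(w + 4) + Q. At w = -4: Q = 2·(-4) - 2 = -10. Coeff of w: P = 2
Result: 2/(w + 4) - 10/(w + 4)²


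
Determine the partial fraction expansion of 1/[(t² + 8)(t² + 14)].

Coefficient matching gives α = γ = 0, β = 1/(14-8) = 1/6, δ = -β = -1/6
Result: (1/6)/(t² + 8) - (1/6)/(t² + 14)


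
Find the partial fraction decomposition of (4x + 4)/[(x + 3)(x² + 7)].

At x=-3: P = (4·(-3) + 4)/((-3)² + 7) = -1/2. Q = -P = 1/2, R = 4 - (-3)·P = 5/2
Result: (-1/2)/(x + 3) + ((1/2)x + 5/2)/(x² + 7)


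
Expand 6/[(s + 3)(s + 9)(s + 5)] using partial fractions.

Using cover-up method: A = 1/2, B = 1/4, C = -3/4
Result: (1/2)/(s + 3) + (1/4)/(s + 9) - (3/4)/(s + 5)


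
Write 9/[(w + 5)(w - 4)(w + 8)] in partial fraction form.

Using cover-up method: A = -1/3, B = 1/12, C = 1/4
Result: (-1/3)/(w + 5) + (1/12)/(w - 4) + (1/4)/(w + 8)


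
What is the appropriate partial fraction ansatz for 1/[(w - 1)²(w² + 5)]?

Repeated linear + quadratic: P/(w - 1) + Q/(w - 1)² + (Rw + S)/(w² + 5)


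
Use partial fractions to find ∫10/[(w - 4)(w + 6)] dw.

Decompose: 10/[(w - 4)(w + 6)] = 1/(w - 4) - 1/(w + 6). Integrate each term: ln|(w - 4)| - ln|(w + 6)| + C


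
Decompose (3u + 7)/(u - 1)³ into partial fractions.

(3u + 7) = α(u - 1)² + β(u - 1) + γ. At u = 1: γ = 3·1 + 7 = 10. Coefficients: α = 0, β = 3
Result: 3/(u - 1)² + 10/(u - 1)³


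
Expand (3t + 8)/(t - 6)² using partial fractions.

(3t + 8) = P(t - 6) + Q. At t = 6: Q = 3·6 + 8 = 26. Coeff of t: P = 3
Result: 3/(t - 6) + 26/(t - 6)²


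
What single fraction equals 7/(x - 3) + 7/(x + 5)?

Common denominator (x - 3)(x + 5). Numerator: 7(x + 5) + 7(x - 3) = (7x + 35) + (7x - 21) = 14x + 14
Result: (14x + 14)/[(x - 3)(x + 5)]


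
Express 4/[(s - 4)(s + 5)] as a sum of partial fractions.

4/(s - 4)(s + 5) = A/(s - 4) + B/(s + 5). A = 4/(4 + 5) = 4/9, B = 4/(-5 - 4) = -4/9
Result: (4/9)/(s - 4) - (4/9)/(s + 5)


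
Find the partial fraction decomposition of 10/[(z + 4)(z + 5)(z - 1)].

Using cover-up method: α = -2, β = 5/3, γ = 1/3
Result: -2/(z + 4) + (5/3)/(z + 5) + (1/3)/(z - 1)


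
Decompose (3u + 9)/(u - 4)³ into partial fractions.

(3u + 9) = P(u - 4)² + Q(u - 4) + R. At u = 4: R = 3·4 + 9 = 21. Coefficients: P = 0, Q = 3
Result: 3/(u - 4)² + 21/(u - 4)³


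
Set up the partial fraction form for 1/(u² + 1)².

Repeated quadratic factor: (Pu + Q)/(u² + 1) + (Ru + S)/(u² + 1)²


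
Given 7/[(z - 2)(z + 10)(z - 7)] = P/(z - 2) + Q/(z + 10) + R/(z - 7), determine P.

Cover-up at z = 2: P = 7/[(2 + 10)(2 - 7)] = 7/[(12)(-5)] = -7/60


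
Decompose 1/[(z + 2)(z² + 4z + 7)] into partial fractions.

Cover-up at z = -2: P = 1/((-2)² + 4·(-2) + 7) = 1/3. Then Q = -P = -1/3, R = -P·(4 - 2) = -2/3
Result: (1/3)/(z + 2) - ((1/3)z + 2/3)/(z² + 4z + 7)


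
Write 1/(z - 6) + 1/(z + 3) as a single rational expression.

Common denominator (z - 6)(z + 3). Numerator: 1(z + 3) + 1(z - 6) = (z + 3) + (z - 6) = 2z - 3
Result: (2z - 3)/[(z - 6)(z + 3)]


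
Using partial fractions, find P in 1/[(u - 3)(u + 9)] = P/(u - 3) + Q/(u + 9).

Cover-up at u = 3: P = 1/(3 + 9) = 1/12


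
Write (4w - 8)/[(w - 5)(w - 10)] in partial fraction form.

At w=5: α = (4·5 - 8)/(5 - 10) = -12/5. At w=10: β = (4·10 - 8)/(10 - 5) = 32/5
Result: (-12/5)/(w - 5) + (32/5)/(w - 10)


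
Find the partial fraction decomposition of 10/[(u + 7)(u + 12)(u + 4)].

Using cover-up method: A = -2/3, B = 1/4, C = 5/12
Result: (-2/3)/(u + 7) + (1/4)/(u + 12) + (5/12)/(u + 4)


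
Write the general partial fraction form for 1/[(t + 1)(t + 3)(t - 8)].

Three distinct linear factors: A/(t + 1) + B/(t + 3) + C/(t - 8)


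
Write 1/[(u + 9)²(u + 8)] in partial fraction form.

Cover-up at u=-8: R = 1/(-8 + 9)² = 1. Cover-up at u=-9: Q = 1/(-9 + 8) = -1. Comparing u² coeff: P = -R = -1
Result: -1/(u + 9) - 1/(u + 9)² + 1/(u + 8)


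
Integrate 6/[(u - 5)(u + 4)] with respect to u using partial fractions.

Decompose: 6/[(u - 5)(u + 4)] = (2/3)/(u - 5) - (2/3)/(u + 4). Integrate each term: (2/3) ln|(u - 5)| - (2/3) ln|(u + 4)| + C


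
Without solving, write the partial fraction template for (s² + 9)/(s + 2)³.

Repeated linear factor (power 3): A/(s + 2) + B/(s + 2)² + C/(s + 2)³


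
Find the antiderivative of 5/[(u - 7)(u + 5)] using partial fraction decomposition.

Decompose: 5/[(u - 7)(u + 5)] = (5/12)/(u - 7) - (5/12)/(u + 5). Integrate each term: (5/12) ln|(u - 7)| - (5/12) ln|(u + 5)| + C


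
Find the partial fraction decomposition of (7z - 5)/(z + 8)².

(7z - 5) = α(z + 8) + β. At z = -8: β = 7·(-8) - 5 = -61. Coeff of z: α = 7
Result: 7/(z + 8) - 61/(z + 8)²


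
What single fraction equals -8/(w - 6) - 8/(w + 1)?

Common denominator (w - 6)(w + 1). Numerator: -8(w + 1) - 8(w - 6) = (-8w - 8) - (8w - 48) = -16w + 40
Result: (-16w + 40)/[(w - 6)(w + 1)]


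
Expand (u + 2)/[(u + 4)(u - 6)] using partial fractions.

At u=-4: A = (1·(-4) + 2)/(-4 - 6) = 1/5. At u=6: B = (1·6 + 2)/(6 + 4) = 4/5
Result: (1/5)/(u + 4) + (4/5)/(u - 6)


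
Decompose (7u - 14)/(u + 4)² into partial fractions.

(7u - 14) = A(u + 4) + B. At u = -4: B = 7·(-4) - 14 = -42. Coeff of u: A = 7
Result: 7/(u + 4) - 42/(u + 4)²


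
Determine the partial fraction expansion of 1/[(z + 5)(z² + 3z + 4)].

Cover-up at z = -5: A = 1/((-5)² + 3·(-5) + 4) = 1/14. Then B = -A = -1/14, C = -A·(3 - 5) = 1/7
Result: (1/14)/(z + 5) - ((1/14)z - 1/7)/(z² + 3z + 4)


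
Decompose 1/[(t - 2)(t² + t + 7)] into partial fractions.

Cover-up at t = 2: α = 1/(2² + 1·2 + 7) = 1/13. Then β = -α = -1/13, γ = -α·(1 + 2) = -3/13
Result: (1/13)/(t - 2) - ((1/13)t + 3/13)/(t² + t + 7)


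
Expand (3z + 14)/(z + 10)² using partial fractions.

(3z + 14) = P(z + 10) + Q. At z = -10: Q = 3·(-10) + 14 = -16. Coeff of z: P = 3
Result: 3/(z + 10) - 16/(z + 10)²


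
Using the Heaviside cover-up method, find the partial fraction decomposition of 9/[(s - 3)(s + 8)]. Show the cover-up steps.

Cover (s - 3): set s=3, get α = 9/(3 + 8) = 9/11. Cover (s + 8): set s=-8, get β = 9/(-8 - 3) = -9/11.
Result: (9/11)/(s - 3) - (9/11)/(s + 8)


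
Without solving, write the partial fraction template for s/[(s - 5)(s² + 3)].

Linear + irreducible quadratic: α/(s - 5) + (βs + γ)/(s² + 3)


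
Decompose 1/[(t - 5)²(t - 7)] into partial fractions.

Cover-up at t=7: γ = 1/(7 - 5)² = 1/4. Cover-up at t=5: β = 1/(5 - 7) = -1/2. Comparing t² coeff: α = -γ = -1/4
Result: (-1/4)/(t - 5) - (1/2)/(t - 5)² + (1/4)/(t - 7)


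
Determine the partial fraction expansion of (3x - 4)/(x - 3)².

(3x - 4) = A(x - 3) + B. At x = 3: B = 3·3 - 4 = 5. Coeff of x: A = 3
Result: 3/(x - 3) + 5/(x - 3)²


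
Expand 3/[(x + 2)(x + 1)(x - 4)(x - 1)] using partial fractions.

Using Heaviside cover-up: (-1/6)/(x + 2) + (3/10)/(x + 1) + (1/30)/(x - 4) - (1/6)/(x - 1)


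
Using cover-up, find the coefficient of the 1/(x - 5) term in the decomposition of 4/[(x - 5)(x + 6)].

Cover (x - 5), set x=5: 4/((x + 6) at x=5) = 4/(11) = 4/11


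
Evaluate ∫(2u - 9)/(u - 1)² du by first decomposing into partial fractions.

Decompose: A = 2, B = 2·1 - 9 = -7, so (2u - 9)/(u - 1)² = 2/(u - 1) - 7/(u - 1)². Integrate: ∫ A/(u - 1) du = 2 ln|(u - 1)|; ∫ B/(u - 1)² du = 7/(u - 1). Sum: 2 ln|(u - 1)| + 7/(u - 1) + C


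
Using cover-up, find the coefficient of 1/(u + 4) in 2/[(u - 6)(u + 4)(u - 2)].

Cover (u + 4), set u=-4: 2/[(-4 - 6)(-4 - 2)] = 1/30


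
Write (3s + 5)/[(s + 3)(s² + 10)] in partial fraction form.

At s=-3: α = (3·(-3) + 5)/((-3)² + 10) = -4/19. β = -α = 4/19, γ = 3 - (-3)·α = 45/19
Result: (-4/19)/(s + 3) + ((4/19)s + 45/19)/(s² + 10)


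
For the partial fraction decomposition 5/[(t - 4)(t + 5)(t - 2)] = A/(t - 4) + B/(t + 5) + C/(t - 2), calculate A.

Cover-up at t = 4: A = 5/[(4 + 5)(4 - 2)] = 5/[(9)(2)] = 5/18


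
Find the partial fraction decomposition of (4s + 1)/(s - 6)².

(4s + 1) = A(s - 6) + B. At s = 6: B = 4·6 + 1 = 25. Coeff of s: A = 4
Result: 4/(s - 6) + 25/(s - 6)²


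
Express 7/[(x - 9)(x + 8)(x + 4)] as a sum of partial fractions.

Using cover-up method: A = 7/221, B = 7/68, C = -7/52
Result: (7/221)/(x - 9) + (7/68)/(x + 8) - (7/52)/(x + 4)


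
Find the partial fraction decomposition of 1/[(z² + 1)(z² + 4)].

Coefficient matching gives α = γ = 0, β = 1/(4-1) = 1/3, δ = -β = -1/3
Result: (1/3)/(z² + 1) - (1/3)/(z² + 4)


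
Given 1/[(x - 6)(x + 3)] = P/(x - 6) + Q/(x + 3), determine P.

Cover-up at x = 6: P = 1/(6 + 3) = 1/9


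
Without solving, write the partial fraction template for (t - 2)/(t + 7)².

Repeated linear factor: P/(t + 7) + Q/(t + 7)²


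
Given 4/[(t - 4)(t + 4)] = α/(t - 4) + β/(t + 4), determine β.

Cover-up at t = -4: β = 4/(-4 - 4) = -4/8 = -1/2


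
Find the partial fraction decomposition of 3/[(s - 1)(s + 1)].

3/(s - 1)(s + 1) = α/(s - 1) + β/(s + 1). α = 3/(1 + 1) = 3/2, β = 3/(-1 - 1) = -3/2
Result: (3/2)/(s - 1) - (3/2)/(s + 1)


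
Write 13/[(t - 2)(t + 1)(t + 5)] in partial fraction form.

Using cover-up method: α = 13/21, β = -13/12, γ = 13/28
Result: (13/21)/(t - 2) - (13/12)/(t + 1) + (13/28)/(t + 5)


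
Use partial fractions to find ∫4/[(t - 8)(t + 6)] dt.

Decompose: 4/[(t - 8)(t + 6)] = (2/7)/(t - 8) - (2/7)/(t + 6). Integrate each term: (2/7) ln|(t - 8)| - (2/7) ln|(t + 6)| + C


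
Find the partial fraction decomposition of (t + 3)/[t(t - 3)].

At t=0: α = (1·0 + 3)/(0 - 3) = -1. At t=3: β = (1·3 + 3)/(3 - 0) = 2
Result: -1/t + 2/(t - 3)


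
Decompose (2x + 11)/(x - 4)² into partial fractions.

(2x + 11) = P(x - 4) + Q. At x = 4: Q = 2·4 + 11 = 19. Coeff of x: P = 2
Result: 2/(x - 4) + 19/(x - 4)²


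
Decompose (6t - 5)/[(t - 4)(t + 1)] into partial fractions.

At t=4: A = (6·4 - 5)/(4 + 1) = 19/5. At t=-1: B = (6·(-1) - 5)/(-1 - 4) = 11/5
Result: (19/5)/(t - 4) + (11/5)/(t + 1)


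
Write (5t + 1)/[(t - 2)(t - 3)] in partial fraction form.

At t=2: A = (5·2 + 1)/(2 - 3) = -11. At t=3: B = (5·3 + 1)/(3 - 2) = 16
Result: -11/(t - 2) + 16/(t - 3)


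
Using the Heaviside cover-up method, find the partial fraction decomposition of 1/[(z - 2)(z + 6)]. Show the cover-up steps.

Cover (z - 2): set z=2, get P = 1/(2 + 6) = 1/8. Cover (z + 6): set z=-6, get Q = 1/(-6 - 2) = -1/8.
Result: (1/8)/(z - 2) - (1/8)/(z + 6)


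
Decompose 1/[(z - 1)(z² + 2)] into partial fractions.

Cover-up at z = 1: α = 1/(1² + 2) = 1/3. Then β = -α = -1/3, γ = -α·(0 + 1) = -1/3
Result: (1/3)/(z - 1) - ((1/3)z + 1/3)/(z² + 2)


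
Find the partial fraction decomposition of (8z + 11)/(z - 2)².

(8z + 11) = A(z - 2) + B. At z = 2: B = 8·2 + 11 = 27. Coeff of z: A = 8
Result: 8/(z - 2) + 27/(z - 2)²


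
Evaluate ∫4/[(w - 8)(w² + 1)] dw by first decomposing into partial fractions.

Cover-up at w=8: α = 4/(8²+1) = 4/65. Coeff matching: β = -4/65, γ = -32/65. Decomposition: (4/65)/(w - 8) - ((4/65)w + 32/65)/(w² + 1). Integrate: linear → ln, quadratic → (1/2)ln + arctan: (4/65) ln|(w - 8)| - (2/65) ln(w² + 1) - (32/65) arctan(w) + C


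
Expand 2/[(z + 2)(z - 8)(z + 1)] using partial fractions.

Using cover-up method: α = 1/5, β = 1/45, γ = -2/9
Result: (1/5)/(z + 2) + (1/45)/(z - 8) - (2/9)/(z + 1)


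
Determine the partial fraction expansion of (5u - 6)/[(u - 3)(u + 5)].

At u=3: A = (5·3 - 6)/(3 + 5) = 9/8. At u=-5: B = (5·(-5) - 6)/(-5 - 3) = 31/8
Result: (9/8)/(u - 3) + (31/8)/(u + 5)


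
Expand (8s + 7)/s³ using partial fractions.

(8s + 7) = Ps² + Qs + R. At s = 0: R = 8·0 + 7 = 7. Coefficients: P = 0, Q = 8
Result: 8/s² + 7/s³


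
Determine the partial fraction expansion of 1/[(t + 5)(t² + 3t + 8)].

Cover-up at t = -5: α = 1/((-5)² + 3·(-5) + 8) = 1/18. Then β = -α = -1/18, γ = -α·(3 - 5) = 1/9
Result: (1/18)/(t + 5) - ((1/18)t - 1/9)/(t² + 3t + 8)


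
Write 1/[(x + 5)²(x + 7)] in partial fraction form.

Cover-up at x=-7: γ = 1/(-7 + 5)² = 1/4. Cover-up at x=-5: β = 1/(-5 + 7) = 1/2. Comparing x² coeff: α = -γ = -1/4
Result: (-1/4)/(x + 5) + (1/2)/(x + 5)² + (1/4)/(x + 7)


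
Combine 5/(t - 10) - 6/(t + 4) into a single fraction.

Common denominator (t - 10)(t + 4). Numerator: 5(t + 4) - 6(t - 10) = (5t + 20) - (6t - 60) = -t + 80
Result: (-t + 80)/[(t - 10)(t + 4)]


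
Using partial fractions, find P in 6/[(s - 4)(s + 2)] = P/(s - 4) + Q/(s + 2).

Cover-up at s = 4: P = 6/(4 + 2) = 6/6 = 1


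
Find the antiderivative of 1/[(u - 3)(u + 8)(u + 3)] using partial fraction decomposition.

Cover-up: P = 1/66, Q = 1/55, R = -1/30. Decomposition: (1/66)/(u - 3) + (1/55)/(u + 8) - (1/30)/(u + 3). Integrate each term: (1/66) ln|(u - 3)| + (1/55) ln|(u + 8)| - (1/30) ln|(u + 3)| + C


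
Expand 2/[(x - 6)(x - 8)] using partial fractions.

2/(x - 6)(x - 8) = α/(x - 6) + β/(x - 8). α = 2/(6 - 8) = -1, β = 2/(8 - 6) = 1
Result: -1/(x - 6) + 1/(x - 8)


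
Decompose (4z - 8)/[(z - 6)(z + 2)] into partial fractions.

At z=6: A = (4·6 - 8)/(6 + 2) = 2. At z=-2: B = (4·(-2) - 8)/(-2 - 6) = 2
Result: 2/(z - 6) + 2/(z + 2)


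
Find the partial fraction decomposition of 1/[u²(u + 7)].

Cover-up at u=-7: γ = 1/(-7 - 0)² = 1/49. Cover-up at u=0: β = 1/(0 + 7) = 1/7. Comparing u² coeff: α = -γ = -1/49
Result: (-1/49)/u + (1/7)/u² + (1/49)/(u + 7)


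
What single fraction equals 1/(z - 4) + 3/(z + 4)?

Common denominator (z - 4)(z + 4). Numerator: 1(z + 4) + 3(z - 4) = (z + 4) + (3z - 12) = 4z - 8
Result: (4z - 8)/[(z - 4)(z + 4)]


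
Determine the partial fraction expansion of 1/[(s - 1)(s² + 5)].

Cover-up at s = 1: α = 1/(1² + 5) = 1/6. Then β = -α = -1/6, γ = -α·(0 + 1) = -1/6
Result: (1/6)/(s - 1) - ((1/6)s + 1/6)/(s² + 5)


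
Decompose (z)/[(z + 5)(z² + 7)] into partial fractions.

At z=-5: α = (1·(-5) + 0)/((-5)² + 7) = -5/32. β = -α = 5/32, γ = 1 - (-5)·α = 7/32
Result: (-5/32)/(z + 5) + ((5/32)z + 7/32)/(z² + 7)


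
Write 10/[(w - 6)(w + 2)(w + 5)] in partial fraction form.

Using cover-up method: α = 5/44, β = -5/12, γ = 10/33
Result: (5/44)/(w - 6) - (5/12)/(w + 2) + (10/33)/(w + 5)


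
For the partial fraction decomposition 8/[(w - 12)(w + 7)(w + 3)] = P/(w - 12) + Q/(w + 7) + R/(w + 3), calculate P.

Cover-up at w = 12: P = 8/[(12 + 7)(12 + 3)] = 8/[(19)(15)] = 8/285


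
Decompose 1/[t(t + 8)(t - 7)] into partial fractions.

Using cover-up method: α = -1/56, β = 1/120, γ = 1/105
Result: (-1/56)/t + (1/120)/(t + 8) + (1/105)/(t - 7)


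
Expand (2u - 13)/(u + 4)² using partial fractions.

(2u - 13) = P(u + 4) + Q. At u = -4: Q = 2·(-4) - 13 = -21. Coeff of u: P = 2
Result: 2/(u + 4) - 21/(u + 4)²


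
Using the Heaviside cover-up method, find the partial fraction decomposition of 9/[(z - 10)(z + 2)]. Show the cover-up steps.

Cover (z - 10): set z=10, get α = 9/(10 + 2) = 3/4. Cover (z + 2): set z=-2, get β = 9/(-2 - 10) = -3/4.
Result: (3/4)/(z - 10) - (3/4)/(z + 2)


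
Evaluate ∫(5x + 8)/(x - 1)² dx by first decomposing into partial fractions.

Decompose: P = 5, Q = 5·1 + 8 = 13, so (5x + 8)/(x - 1)² = 5/(x - 1) + 13/(x - 1)². Integrate: ∫ P/(x - 1) dx = 5 ln|(x - 1)|; ∫ Q/(x - 1)² dx = -13/(x - 1). Sum: 5 ln|(x - 1)| - 13/(x - 1) + C


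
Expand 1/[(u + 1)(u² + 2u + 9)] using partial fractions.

Cover-up at u = -1: A = 1/((-1)² + 2·(-1) + 9) = 1/8. Then B = -A = -1/8, C = -A·(2 - 1) = -1/8
Result: (1/8)/(u + 1) - ((1/8)u + 1/8)/(u² + 2u + 9)


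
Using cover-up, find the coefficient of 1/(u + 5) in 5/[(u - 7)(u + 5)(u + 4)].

Cover (u + 5), set u=-5: 5/[(-5 - 7)(-5 + 4)] = 5/12


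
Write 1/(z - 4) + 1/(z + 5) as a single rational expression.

Common denominator (z - 4)(z + 5). Numerator: 1(z + 5) + 1(z - 4) = (z + 5) + (z - 4) = 2z + 1
Result: (2z + 1)/[(z - 4)(z + 5)]


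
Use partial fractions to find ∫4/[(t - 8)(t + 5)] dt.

Decompose: 4/[(t - 8)(t + 5)] = (4/13)/(t - 8) - (4/13)/(t + 5). Integrate each term: (4/13) ln|(t - 8)| - (4/13) ln|(t + 5)| + C


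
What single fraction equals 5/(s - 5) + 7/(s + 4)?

Common denominator (s - 5)(s + 4). Numerator: 5(s + 4) + 7(s - 5) = (5s + 20) + (7s - 35) = 12s - 15
Result: (12s - 15)/[(s - 5)(s + 4)]


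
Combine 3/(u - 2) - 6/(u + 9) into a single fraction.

Common denominator (u - 2)(u + 9). Numerator: 3(u + 9) - 6(u - 2) = (3u + 27) - (6u - 12) = -3u + 39
Result: (-3u + 39)/[(u - 2)(u + 9)]


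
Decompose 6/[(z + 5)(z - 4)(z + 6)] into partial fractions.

Using cover-up method: α = -2/3, β = 1/15, γ = 3/5
Result: (-2/3)/(z + 5) + (1/15)/(z - 4) + (3/5)/(z + 6)


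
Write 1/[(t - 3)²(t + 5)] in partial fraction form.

Cover-up at t=-5: C = 1/(-5 - 3)² = 1/64. Cover-up at t=3: B = 1/(3 + 5) = 1/8. Comparing t² coeff: A = -C = -1/64
Result: (-1/64)/(t - 3) + (1/8)/(t - 3)² + (1/64)/(t + 5)


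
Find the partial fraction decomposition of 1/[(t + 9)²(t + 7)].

Cover-up at t=-7: γ = 1/(-7 + 9)² = 1/4. Cover-up at t=-9: β = 1/(-9 + 7) = -1/2. Comparing t² coeff: α = -γ = -1/4
Result: (-1/4)/(t + 9) - (1/2)/(t + 9)² + (1/4)/(t + 7)


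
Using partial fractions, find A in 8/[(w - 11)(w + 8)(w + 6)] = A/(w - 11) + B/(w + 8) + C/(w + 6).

Cover-up at w = 11: A = 8/[(11 + 8)(11 + 6)] = 8/[(19)(17)] = 8/323


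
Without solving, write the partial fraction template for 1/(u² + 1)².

Repeated quadratic factor: (Pu + Q)/(u² + 1) + (Ru + S)/(u² + 1)²


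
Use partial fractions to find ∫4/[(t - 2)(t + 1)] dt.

Decompose: 4/[(t - 2)(t + 1)] = (4/3)/(t - 2) - (4/3)/(t + 1). Integrate each term: (4/3) ln|(t - 2)| - (4/3) ln|(t + 1)| + C


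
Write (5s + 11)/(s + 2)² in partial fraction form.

(5s + 11) = P(s + 2) + Q. At s = -2: Q = 5·(-2) + 11 = 1. Coeff of s: P = 5
Result: 5/(s + 2) + 1/(s + 2)²


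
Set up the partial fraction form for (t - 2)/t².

Repeated linear factor: P/t + Q/t²


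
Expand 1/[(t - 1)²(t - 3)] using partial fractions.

Cover-up at t=3: R = 1/(3 - 1)² = 1/4. Cover-up at t=1: Q = 1/(1 - 3) = -1/2. Comparing t² coeff: P = -R = -1/4
Result: (-1/4)/(t - 1) - (1/2)/(t - 1)² + (1/4)/(t - 3)


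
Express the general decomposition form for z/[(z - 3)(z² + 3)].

Linear + irreducible quadratic: α/(z - 3) + (βz + γ)/(z² + 3)


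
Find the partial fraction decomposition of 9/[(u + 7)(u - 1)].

9/(u + 7)(u - 1) = P/(u + 7) + Q/(u - 1). P = 9/(-7 - 1) = -9/8, Q = 9/(1 + 7) = 9/8
Result: (-9/8)/(u + 7) + (9/8)/(u - 1)


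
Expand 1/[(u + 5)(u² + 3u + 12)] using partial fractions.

Cover-up at u = -5: α = 1/((-5)² + 3·(-5) + 12) = 1/22. Then β = -α = -1/22, γ = -α·(3 - 5) = 1/11
Result: (1/22)/(u + 5) - ((1/22)u - 1/11)/(u² + 3u + 12)


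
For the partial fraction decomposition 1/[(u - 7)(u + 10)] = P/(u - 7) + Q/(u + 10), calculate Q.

Cover-up at u = -10: Q = 1/(-10 - 7) = -1/17


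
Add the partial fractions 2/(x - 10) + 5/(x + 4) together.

Common denominator (x - 10)(x + 4). Numerator: 2(x + 4) + 5(x - 10) = (2x + 8) + (5x - 50) = 7x - 42
Result: (7x - 42)/[(x - 10)(x + 4)]


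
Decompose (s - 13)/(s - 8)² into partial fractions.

(s - 13) = α(s - 8) + β. At s = 8: β = 1·8 - 13 = -5. Coeff of s: α = 1
Result: 1/(s - 8) - 5/(s - 8)²


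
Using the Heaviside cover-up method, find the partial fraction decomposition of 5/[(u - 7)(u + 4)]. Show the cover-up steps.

Cover (u - 7): set u=7, get α = 5/(7 + 4) = 5/11. Cover (u + 4): set u=-4, get β = 5/(-4 - 7) = -5/11.
Result: (5/11)/(u - 7) - (5/11)/(u + 4)


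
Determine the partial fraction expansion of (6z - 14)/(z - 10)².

(6z - 14) = P(z - 10) + Q. At z = 10: Q = 6·10 - 14 = 46. Coeff of z: P = 6
Result: 6/(z - 10) + 46/(z - 10)²


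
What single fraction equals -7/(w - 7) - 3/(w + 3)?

Common denominator (w - 7)(w + 3). Numerator: -7(w + 3) - 3(w - 7) = (-7w - 21) - (3w - 21) = -10w
Result: (-10w)/[(w - 7)(w + 3)]


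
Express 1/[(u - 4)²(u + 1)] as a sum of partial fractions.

Cover-up at u=-1: C = 1/(-1 - 4)² = 1/25. Cover-up at u=4: B = 1/(4 + 1) = 1/5. Comparing u² coeff: A = -C = -1/25
Result: (-1/25)/(u - 4) + (1/5)/(u - 4)² + (1/25)/(u + 1)


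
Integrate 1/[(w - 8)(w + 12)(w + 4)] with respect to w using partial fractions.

Cover-up: P = 1/240, Q = 1/160, R = -1/96. Decomposition: (1/240)/(w - 8) + (1/160)/(w + 12) - (1/96)/(w + 4). Integrate each term: (1/240) ln|(w - 8)| + (1/160) ln|(w + 12)| - (1/96) ln|(w + 4)| + C


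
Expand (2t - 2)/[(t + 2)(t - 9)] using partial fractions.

At t=-2: A = (2·(-2) - 2)/(-2 - 9) = 6/11. At t=9: B = (2·9 - 2)/(9 + 2) = 16/11
Result: (6/11)/(t + 2) + (16/11)/(t - 9)


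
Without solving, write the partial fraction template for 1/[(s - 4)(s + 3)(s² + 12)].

Two linear + quadratic: P/(s - 4) + Q/(s + 3) + (Rs + S)/(s² + 12)


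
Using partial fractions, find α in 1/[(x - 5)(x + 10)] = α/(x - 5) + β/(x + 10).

Cover-up at x = 5: α = 1/(5 + 10) = 1/15


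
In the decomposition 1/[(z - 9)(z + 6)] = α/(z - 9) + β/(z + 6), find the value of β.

Cover-up at z = -6: β = 1/(-6 - 9) = -1/15


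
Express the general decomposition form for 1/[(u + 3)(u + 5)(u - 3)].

Three distinct linear factors: P/(u + 3) + Q/(u + 5) + R/(u - 3)


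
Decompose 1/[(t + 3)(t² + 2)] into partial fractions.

Cover-up at t = -3: A = 1/((-3)² + 2) = 1/11. Then B = -A = -1/11, C = -A·(0 - 3) = 3/11
Result: (1/11)/(t + 3) - ((1/11)t - 3/11)/(t² + 2)


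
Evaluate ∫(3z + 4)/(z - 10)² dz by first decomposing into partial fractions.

Decompose: α = 3, β = 3·10 + 4 = 34, so (3z + 4)/(z - 10)² = 3/(z - 10) + 34/(z - 10)². Integrate: ∫ α/(z - 10) dz = 3 ln|(z - 10)|; ∫ β/(z - 10)² dz = -34/(z - 10). Sum: 3 ln|(z - 10)| - 34/(z - 10) + C


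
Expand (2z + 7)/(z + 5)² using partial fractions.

(2z + 7) = P(z + 5) + Q. At z = -5: Q = 2·(-5) + 7 = -3. Coeff of z: P = 2
Result: 2/(z + 5) - 3/(z + 5)²


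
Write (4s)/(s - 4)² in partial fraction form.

(4s) = P(s - 4) + Q. At s = 4: Q = 4·4 + 0 = 16. Coeff of s: P = 4
Result: 4/(s - 4) + 16/(s - 4)²
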